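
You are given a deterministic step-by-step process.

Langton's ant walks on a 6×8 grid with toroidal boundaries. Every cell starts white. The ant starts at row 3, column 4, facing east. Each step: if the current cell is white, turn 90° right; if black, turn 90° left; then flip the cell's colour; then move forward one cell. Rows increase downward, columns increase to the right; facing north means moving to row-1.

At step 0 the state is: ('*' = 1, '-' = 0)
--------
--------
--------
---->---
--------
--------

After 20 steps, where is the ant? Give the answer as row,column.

1,2

step 0: --------
--------
--------
---->---
--------
--------
step 1: --------
--------
--------
----*---
----v---
--------
step 2: --------
--------
--------
----*---
---<*---
--------
step 3: --------
--------
--------
---^*---
---**---
--------
step 4: --------
--------
--------
---*>---
---**---
--------
step 5: --------
--------
----^---
---*----
---**---
--------
step 6: --------
--------
----*>--
---*----
---**---
--------
step 7: --------
--------
----**--
---*-v--
---**---
--------
step 8: --------
--------
----**--
---*<*--
---**---
--------
step 9: --------
--------
----^*--
---***--
---**---
--------
step 10: --------
--------
---<-*--
---***--
---**---
--------
step 11: --------
---^----
---*-*--
---***--
---**---
--------
step 12: --------
---*>---
---*-*--
---***--
---**---
--------
step 13: --------
---**---
---*v*--
---***--
---**---
--------
step 14: --------
---**---
---<**--
---***--
---**---
--------
step 15: --------
---**---
----**--
---v**--
---**---
--------
step 16: --------
---**---
----**--
---->*--
---**---
--------
step 17: --------
---**---
----^*--
-----*--
---**---
--------
step 18: --------
---**---
---<-*--
-----*--
---**---
--------
step 19: --------
---^*---
---*-*--
-----*--
---**---
--------
step 20: --------
--<-*---
---*-*--
-----*--
---**---
--------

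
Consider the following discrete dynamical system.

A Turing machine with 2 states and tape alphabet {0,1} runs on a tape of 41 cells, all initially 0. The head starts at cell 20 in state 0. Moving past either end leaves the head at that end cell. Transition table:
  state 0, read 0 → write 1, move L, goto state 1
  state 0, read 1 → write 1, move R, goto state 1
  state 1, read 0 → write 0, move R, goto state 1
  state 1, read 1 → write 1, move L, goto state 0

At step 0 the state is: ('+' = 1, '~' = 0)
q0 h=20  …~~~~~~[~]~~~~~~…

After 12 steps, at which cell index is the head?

step 0: q0 h=20  …~~~~~~[~]~~~~~~…
step 1: q1 h=19  …~~~~~~[~]+~~~~~…
step 2: q1 h=20  …~~~~~~[+]~~~~~~…
step 3: q0 h=19  …~~~~~~[~]+~~~~~…
step 4: q1 h=18  …~~~~~~[~]++~~~~…
step 5: q1 h=19  …~~~~~~[+]+~~~~~…
step 6: q0 h=18  …~~~~~~[~]++~~~~…
step 7: q1 h=17  …~~~~~~[~]+++~~~…
step 8: q1 h=18  …~~~~~~[+]++~~~~…
step 9: q0 h=17  …~~~~~~[~]+++~~~…
step 10: q1 h=16  …~~~~~~[~]++++~~…
step 11: q1 h=17  …~~~~~~[+]+++~~~…
step 12: q0 h=16  …~~~~~~[~]++++~~…

16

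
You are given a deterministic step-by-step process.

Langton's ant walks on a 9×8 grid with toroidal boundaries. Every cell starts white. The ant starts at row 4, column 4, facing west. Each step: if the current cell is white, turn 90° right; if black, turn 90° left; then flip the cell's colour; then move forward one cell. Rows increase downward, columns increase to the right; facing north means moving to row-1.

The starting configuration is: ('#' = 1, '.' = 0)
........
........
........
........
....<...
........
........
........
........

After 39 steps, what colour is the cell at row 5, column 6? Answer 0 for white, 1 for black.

t=0: ........
........
........
........
....<...
........
........
........
........
t=1: ........
........
........
....^...
....#...
........
........
........
........
t=2: ........
........
........
....#>..
....#...
........
........
........
........
t=3: ........
........
........
....##..
....#v..
........
........
........
........
t=4: ........
........
........
....##..
....<#..
........
........
........
........
t=5: ........
........
........
....##..
.....#..
....v...
........
........
........
t=6: ........
........
........
....##..
.....#..
...<#...
........
........
........
t=7: ........
........
........
....##..
...^.#..
...##...
........
........
........
t=8: ........
........
........
....##..
...#>#..
...##...
........
........
........
t=9: ........
........
........
....##..
...###..
...#v...
........
........
........
t=10: ........
........
........
....##..
...###..
...#.>..
........
........
........
t=11: ........
........
........
....##..
...###..
...#.#..
.....v..
........
........
t=12: ........
........
........
....##..
...###..
...#.#..
....<#..
........
........
t=13: ........
........
........
....##..
...###..
...#^#..
....##..
........
........
t=14: ........
........
........
....##..
...###..
...##>..
....##..
........
........
t=15: ........
........
........
....##..
...##^..
...##...
....##..
........
........
t=16: ........
........
........
....##..
...#<...
...##...
....##..
........
........
t=17: ........
........
........
....##..
...#....
...#v...
....##..
........
........
t=18: ........
........
........
....##..
...#....
...#.>..
....##..
........
........
t=19: ........
........
........
....##..
...#....
...#.#..
....#v..
........
........
t=20: ........
........
........
....##..
...#....
...#.#..
....#.>.
........
........
t=21: ........
........
........
....##..
...#....
...#.#..
....#.#.
......v.
........
t=22: ........
........
........
....##..
...#....
...#.#..
....#.#.
.....<#.
........
t=23: ........
........
........
....##..
...#....
...#.#..
....#^#.
.....##.
........
t=24: ........
........
........
....##..
...#....
...#.#..
....##>.
.....##.
........
t=25: ........
........
........
....##..
...#....
...#.#^.
....##..
.....##.
........
t=26: ........
........
........
....##..
...#....
...#.##>
....##..
.....##.
........
t=27: ........
........
........
....##..
...#....
...#.###
....##.v
.....##.
........
t=28: ........
........
........
....##..
...#....
...#.###
....##<#
.....##.
........
t=29: ........
........
........
....##..
...#....
...#.#^#
....####
.....##.
........
t=30: ........
........
........
....##..
...#....
...#.<.#
....####
.....##.
........
t=31: ........
........
........
....##..
...#....
...#...#
....#v##
.....##.
........
t=32: ........
........
........
....##..
...#....
...#...#
....#.>#
.....##.
........
t=33: ........
........
........
....##..
...#....
...#..^#
....#..#
.....##.
........
t=34: ........
........
........
....##..
...#....
...#..#>
....#..#
.....##.
........
t=35: ........
........
........
....##..
...#...^
...#..#.
....#..#
.....##.
........
t=36: ........
........
........
....##..
>..#...#
...#..#.
....#..#
.....##.
........
t=37: ........
........
........
....##..
#..#...#
v..#..#.
....#..#
.....##.
........
t=38: ........
........
........
....##..
#..#...#
#..#..#<
....#..#
.....##.
........
t=39: ........
........
........
....##..
#..#...^
#..#..##
....#..#
.....##.
........

1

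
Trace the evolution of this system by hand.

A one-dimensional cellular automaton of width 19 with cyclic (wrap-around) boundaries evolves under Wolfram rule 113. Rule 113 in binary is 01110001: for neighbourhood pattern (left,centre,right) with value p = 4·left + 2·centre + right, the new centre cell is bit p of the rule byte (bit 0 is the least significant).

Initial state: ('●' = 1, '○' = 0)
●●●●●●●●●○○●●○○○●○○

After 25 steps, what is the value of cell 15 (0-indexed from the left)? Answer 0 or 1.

0

k=0  ●●●●●●●●●○○●●○○○●○○
k=1  ○○○○○○○○●●○○●●●○○●○
k=2  ●●●●●●●○○●●○○○●●○○●
k=3  ○○○○○○●●○○●●●○○●●○○
k=4  ●●●●●○○●●○○○●●○○●●●
k=5  ○○○○●●○○●●●○○●●○○○○
k=6  ●●●○○●●○○○●●○○●●●●●
k=7  ○○●●○○●●●○○●●○○○○○○
k=8  ●○○●●○○○●●○○●●●●●●●
k=9  ●●○○●●●○○●●○○○○○○○○
k=10  ○●●○○○●●○○●●●●●●●●○
k=11  ○○●●●○○●●○○○○○○○○●●
k=12  ●○○○●●○○●●●●●●●●○○●
k=13  ●●●○○●●○○○○○○○○●●○○
k=14  ○○●●○○●●●●●●●●○○●●○
k=15  ●○○●●○○○○○○○○●●○○●●
k=16  ●●○○●●●●●●●●○○●●○○○
k=17  ○●●○○○○○○○○●●○○●●●○
k=18  ○○●●●●●●●●○○●●○○○●●
k=19  ●○○○○○○○○●●○○●●●○○●
k=20  ●●●●●●●●○○●●○○○●●○○
k=21  ○○○○○○○●●○○●●●○○●●○
k=22  ●●●●●●○○●●○○○●●○○●●
k=23  ○○○○○●●○○●●●○○●●○○○
k=24  ●●●●○○●●○○○●●○○●●●●
k=25  ○○○●●○○●●●○○●●○○○○○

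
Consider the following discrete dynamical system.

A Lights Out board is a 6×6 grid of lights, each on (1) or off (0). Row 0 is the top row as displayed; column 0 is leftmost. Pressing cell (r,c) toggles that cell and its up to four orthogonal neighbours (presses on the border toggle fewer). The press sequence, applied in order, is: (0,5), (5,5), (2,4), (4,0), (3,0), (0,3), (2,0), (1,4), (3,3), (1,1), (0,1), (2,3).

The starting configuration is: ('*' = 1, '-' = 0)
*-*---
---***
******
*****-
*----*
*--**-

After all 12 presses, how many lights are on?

16

step 0: *-*---
---***
******
*****-
*----*
*--**-
step 1: *-*-**
---**-
******
*****-
*----*
*--**-
step 2: *-*-**
---**-
******
*****-
*-----
*--*-*
step 3: *-*-**
---*--
***---
****--
*-----
*--*-*
step 4: *-*-**
---*--
***---
-***--
-*----
---*-*
step 5: *-*-**
---*--
-**---
*-**--
**----
---*-*
step 6: *--*-*
------
-**---
*-**--
**----
---*-*
step 7: *--*-*
*-----
*-*---
--**--
**----
---*-*
step 8: *--***
*--***
*-*-*-
--**--
**----
---*-*
step 9: *--***
*--***
*-***-
----*-
**-*--
---*-*
step 10: **-***
-*****
*****-
----*-
**-*--
---*-*
step 11: --****
--****
*****-
----*-
**-*--
---*-*
step 12: --****
--*-**
**----
---**-
**-*--
---*-*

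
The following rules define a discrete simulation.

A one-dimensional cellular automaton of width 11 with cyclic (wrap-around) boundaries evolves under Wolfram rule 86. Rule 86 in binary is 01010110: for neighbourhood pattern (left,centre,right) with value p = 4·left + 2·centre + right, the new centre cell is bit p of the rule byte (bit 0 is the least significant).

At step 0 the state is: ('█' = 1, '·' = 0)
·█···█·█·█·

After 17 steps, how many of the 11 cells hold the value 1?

4

[0] ·█···█·█·█·
[1] ███·██·█·██
[2] ··█··█·█···
[3] ·█████·██··
[4] █····█··██·
[5] ██··████·█·
[6] ·███···█·█·
[7] █··██·██·██
[8] ███·█··█···
[9] ··█·█████·█
[10] ███·····█·█
[11] ··██···██··
[12] ·█·██·█·██·
[13] ██··█·█··██
[14] ·████·███··
[15] █···█···██·
[16] ██·███·█·█·
[17] ·█···█·█·█·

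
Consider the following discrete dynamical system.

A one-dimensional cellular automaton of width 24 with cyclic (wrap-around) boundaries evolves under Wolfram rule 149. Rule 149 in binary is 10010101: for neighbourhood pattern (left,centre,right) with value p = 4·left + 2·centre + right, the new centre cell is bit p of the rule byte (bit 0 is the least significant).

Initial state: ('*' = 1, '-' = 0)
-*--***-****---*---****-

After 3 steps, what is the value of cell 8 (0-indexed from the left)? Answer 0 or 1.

t=0: -*--***-****---*---****-
t=1: -**--*---**-**-***--**-*
t=2: ---*-***--------*-*----*
t=3: **-*--*-*******-*-****-*

1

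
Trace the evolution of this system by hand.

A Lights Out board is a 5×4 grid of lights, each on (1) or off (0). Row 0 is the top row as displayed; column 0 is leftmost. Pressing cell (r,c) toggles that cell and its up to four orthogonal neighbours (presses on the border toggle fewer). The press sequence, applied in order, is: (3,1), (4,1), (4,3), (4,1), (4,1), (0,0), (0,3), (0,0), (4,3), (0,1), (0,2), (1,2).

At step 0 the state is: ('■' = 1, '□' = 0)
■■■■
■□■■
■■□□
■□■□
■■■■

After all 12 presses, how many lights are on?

step 0: ■■■■
■□■■
■■□□
■□■□
■■■■
step 1: ■■■■
■□■■
■□□□
□■□□
■□■■
step 2: ■■■■
■□■■
■□□□
□□□□
□■□■
step 3: ■■■■
■□■■
■□□□
□□□■
□■■□
step 4: ■■■■
■□■■
■□□□
□■□■
■□□□
step 5: ■■■■
■□■■
■□□□
□□□■
□■■□
step 6: □□■■
□□■■
■□□□
□□□■
□■■□
step 7: □□□□
□□■□
■□□□
□□□■
□■■□
step 8: ■■□□
■□■□
■□□□
□□□■
□■■□
step 9: ■■□□
■□■□
■□□□
□□□□
□■□■
step 10: □□■□
■■■□
■□□□
□□□□
□■□■
step 11: □■□■
■■□□
■□□□
□□□□
□■□■
step 12: □■■■
■□■■
■□■□
□□□□
□■□■

10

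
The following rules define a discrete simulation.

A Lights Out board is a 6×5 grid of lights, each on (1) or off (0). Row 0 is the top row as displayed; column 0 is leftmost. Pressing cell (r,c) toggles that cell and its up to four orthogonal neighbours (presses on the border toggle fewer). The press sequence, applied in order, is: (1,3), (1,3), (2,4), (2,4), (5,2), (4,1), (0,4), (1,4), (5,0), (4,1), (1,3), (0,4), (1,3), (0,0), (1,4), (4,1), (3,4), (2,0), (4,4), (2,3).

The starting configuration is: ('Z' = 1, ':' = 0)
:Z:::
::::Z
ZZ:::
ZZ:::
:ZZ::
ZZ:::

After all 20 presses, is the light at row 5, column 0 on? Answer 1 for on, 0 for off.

0

step 0: :Z:::
::::Z
ZZ:::
ZZ:::
:ZZ::
ZZ:::
step 1: :Z:Z:
::ZZ:
ZZ:Z:
ZZ:::
:ZZ::
ZZ:::
step 2: :Z:::
::::Z
ZZ:::
ZZ:::
:ZZ::
ZZ:::
step 3: :Z:::
:::::
ZZ:ZZ
ZZ::Z
:ZZ::
ZZ:::
step 4: :Z:::
::::Z
ZZ:::
ZZ:::
:ZZ::
ZZ:::
step 5: :Z:::
::::Z
ZZ:::
ZZ:::
:Z:::
Z:ZZ:
step 6: :Z:::
::::Z
ZZ:::
Z::::
Z:Z::
ZZZZ:
step 7: :Z:ZZ
:::::
ZZ:::
Z::::
Z:Z::
ZZZZ:
step 8: :Z:Z:
:::ZZ
ZZ::Z
Z::::
Z:Z::
ZZZZ:
step 9: :Z:Z:
:::ZZ
ZZ::Z
Z::::
::Z::
::ZZ:
step 10: :Z:Z:
:::ZZ
ZZ::Z
ZZ:::
ZZ:::
:ZZZ:
step 11: :Z:::
::Z::
ZZ:ZZ
ZZ:::
ZZ:::
:ZZZ:
step 12: :Z:ZZ
::Z:Z
ZZ:ZZ
ZZ:::
ZZ:::
:ZZZ:
step 13: :Z::Z
:::Z:
ZZ::Z
ZZ:::
ZZ:::
:ZZZ:
step 14: Z:::Z
Z::Z:
ZZ::Z
ZZ:::
ZZ:::
:ZZZ:
step 15: Z::::
Z:::Z
ZZ:::
ZZ:::
ZZ:::
:ZZZ:
step 16: Z::::
Z:::Z
ZZ:::
Z::::
::Z::
::ZZ:
step 17: Z::::
Z:::Z
ZZ::Z
Z::ZZ
::Z:Z
::ZZ:
step 18: Z::::
::::Z
::::Z
:::ZZ
::Z:Z
::ZZ:
step 19: Z::::
::::Z
::::Z
:::Z:
::ZZ:
::ZZZ
step 20: Z::::
:::ZZ
::ZZ:
:::::
::ZZ:
::ZZZ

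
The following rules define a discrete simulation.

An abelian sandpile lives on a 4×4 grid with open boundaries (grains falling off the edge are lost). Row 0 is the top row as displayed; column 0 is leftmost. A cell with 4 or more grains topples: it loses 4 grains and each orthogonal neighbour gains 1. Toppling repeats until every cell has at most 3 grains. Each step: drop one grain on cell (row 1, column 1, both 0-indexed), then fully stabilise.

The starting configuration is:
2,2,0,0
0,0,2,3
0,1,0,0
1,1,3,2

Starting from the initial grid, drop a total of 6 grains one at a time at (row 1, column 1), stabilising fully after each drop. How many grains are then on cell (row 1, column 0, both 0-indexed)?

1

t=0: 2,2,0,0
0,0,2,3
0,1,0,0
1,1,3,2
t=1: 2,2,0,0
0,1,2,3
0,1,0,0
1,1,3,2
t=2: 2,2,0,0
0,2,2,3
0,1,0,0
1,1,3,2
t=3: 2,2,0,0
0,3,2,3
0,1,0,0
1,1,3,2
t=4: 2,3,0,0
1,0,3,3
0,2,0,0
1,1,3,2
t=5: 2,3,0,0
1,1,3,3
0,2,0,0
1,1,3,2
t=6: 2,3,0,0
1,2,3,3
0,2,0,0
1,1,3,2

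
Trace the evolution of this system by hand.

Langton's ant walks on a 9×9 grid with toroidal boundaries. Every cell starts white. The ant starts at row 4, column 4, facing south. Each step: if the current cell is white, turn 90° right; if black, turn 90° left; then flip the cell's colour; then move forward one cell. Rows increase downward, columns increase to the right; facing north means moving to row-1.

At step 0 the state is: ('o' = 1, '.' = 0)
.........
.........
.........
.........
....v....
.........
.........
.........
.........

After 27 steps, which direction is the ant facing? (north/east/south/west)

east

0) .........
.........
.........
.........
....v....
.........
.........
.........
.........
1) .........
.........
.........
.........
...<o....
.........
.........
.........
.........
2) .........
.........
.........
...^.....
...oo....
.........
.........
.........
.........
3) .........
.........
.........
...o>....
...oo....
.........
.........
.........
.........
4) .........
.........
.........
...oo....
...ov....
.........
.........
.........
.........
5) .........
.........
.........
...oo....
...o.>...
.........
.........
.........
.........
6) .........
.........
.........
...oo....
...o.o...
.....v...
.........
.........
.........
7) .........
.........
.........
...oo....
...o.o...
....<o...
.........
.........
.........
8) .........
.........
.........
...oo....
...o^o...
....oo...
.........
.........
.........
9) .........
.........
.........
...oo....
...oo>...
....oo...
.........
.........
.........
10) .........
.........
.........
...oo^...
...oo....
....oo...
.........
.........
.........
11) .........
.........
.........
...ooo>..
...oo....
....oo...
.........
.........
.........
12) .........
.........
.........
...oooo..
...oo.v..
....oo...
.........
.........
.........
13) .........
.........
.........
...oooo..
...oo<o..
....oo...
.........
.........
.........
14) .........
.........
.........
...oo^o..
...oooo..
....oo...
.........
.........
.........
15) .........
.........
.........
...o<.o..
...oooo..
....oo...
.........
.........
.........
16) .........
.........
.........
...o..o..
...ovoo..
....oo...
.........
.........
.........
17) .........
.........
.........
...o..o..
...o.>o..
....oo...
.........
.........
.........
18) .........
.........
.........
...o.^o..
...o..o..
....oo...
.........
.........
.........
19) .........
.........
.........
...o.o>..
...o..o..
....oo...
.........
.........
.........
20) .........
.........
......^..
...o.o...
...o..o..
....oo...
.........
.........
.........
21) .........
.........
......o>.
...o.o...
...o..o..
....oo...
.........
.........
.........
22) .........
.........
......oo.
...o.o.v.
...o..o..
....oo...
.........
.........
.........
23) .........
.........
......oo.
...o.o<o.
...o..o..
....oo...
.........
.........
.........
24) .........
.........
......^o.
...o.ooo.
...o..o..
....oo...
.........
.........
.........
25) .........
.........
.....<.o.
...o.ooo.
...o..o..
....oo...
.........
.........
.........
26) .........
.....^...
.....o.o.
...o.ooo.
...o..o..
....oo...
.........
.........
.........
27) .........
.....o>..
.....o.o.
...o.ooo.
...o..o..
....oo...
.........
.........
.........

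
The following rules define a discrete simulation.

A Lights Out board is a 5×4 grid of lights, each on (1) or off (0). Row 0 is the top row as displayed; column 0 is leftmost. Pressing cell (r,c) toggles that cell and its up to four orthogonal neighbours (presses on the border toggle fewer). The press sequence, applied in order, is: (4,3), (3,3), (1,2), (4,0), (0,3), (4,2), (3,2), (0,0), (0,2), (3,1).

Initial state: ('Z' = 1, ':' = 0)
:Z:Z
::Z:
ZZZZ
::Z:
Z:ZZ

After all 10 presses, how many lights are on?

step 0: :Z:Z
::Z:
ZZZZ
::Z:
Z:ZZ
step 1: :Z:Z
::Z:
ZZZZ
::ZZ
Z:::
step 2: :Z:Z
::Z:
ZZZ:
::::
Z::Z
step 3: :ZZZ
:Z:Z
ZZ::
::::
Z::Z
step 4: :ZZZ
:Z:Z
ZZ::
Z:::
:Z:Z
step 5: :Z::
:Z::
ZZ::
Z:::
:Z:Z
step 6: :Z::
:Z::
ZZ::
Z:Z:
::Z:
step 7: :Z::
:Z::
ZZZ:
ZZ:Z
::::
step 8: Z:::
ZZ::
ZZZ:
ZZ:Z
::::
step 9: ZZZZ
ZZZ:
ZZZ:
ZZ:Z
::::
step 10: ZZZZ
ZZZ:
Z:Z:
::ZZ
:Z::

12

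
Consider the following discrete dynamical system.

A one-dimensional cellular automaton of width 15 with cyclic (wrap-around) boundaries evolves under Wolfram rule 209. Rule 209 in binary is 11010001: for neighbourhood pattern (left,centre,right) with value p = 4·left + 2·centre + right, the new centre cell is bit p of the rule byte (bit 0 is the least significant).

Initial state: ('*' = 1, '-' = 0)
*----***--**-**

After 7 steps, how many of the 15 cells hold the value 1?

0) *----***--**-**
1) ****--***--*--*
2) *****--***--*--
3) -*****--***--*-
4) --*****--***--*
5) *--*****--***--
6) -*--*****--***-
7) --*--*****--***

9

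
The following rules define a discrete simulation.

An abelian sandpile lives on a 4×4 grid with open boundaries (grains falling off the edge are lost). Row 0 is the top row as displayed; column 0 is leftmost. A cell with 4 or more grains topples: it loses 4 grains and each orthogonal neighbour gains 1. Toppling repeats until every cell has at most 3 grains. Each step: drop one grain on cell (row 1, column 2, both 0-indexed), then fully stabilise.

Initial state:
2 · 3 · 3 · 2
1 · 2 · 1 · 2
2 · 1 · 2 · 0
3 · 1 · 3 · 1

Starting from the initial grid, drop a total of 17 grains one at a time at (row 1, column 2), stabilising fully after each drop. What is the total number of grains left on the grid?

0) 2 · 3 · 3 · 2
1 · 2 · 1 · 2
2 · 1 · 2 · 0
3 · 1 · 3 · 1
1) 2 · 3 · 3 · 2
1 · 2 · 2 · 2
2 · 1 · 2 · 0
3 · 1 · 3 · 1
2) 2 · 3 · 3 · 2
1 · 2 · 3 · 2
2 · 1 · 2 · 0
3 · 1 · 3 · 1
3) 3 · 1 · 1 · 3
2 · 0 · 2 · 3
2 · 2 · 3 · 0
3 · 1 · 3 · 1
4) 3 · 1 · 1 · 3
2 · 0 · 3 · 3
2 · 2 · 3 · 0
3 · 1 · 3 · 1
5) 3 · 1 · 3 · 0
2 · 1 · 2 · 1
2 · 3 · 1 · 2
3 · 2 · 0 · 2
6) 3 · 1 · 3 · 0
2 · 1 · 3 · 1
2 · 3 · 1 · 2
3 · 2 · 0 · 2
7) 3 · 2 · 0 · 1
2 · 2 · 1 · 2
2 · 3 · 2 · 2
3 · 2 · 0 · 2
8) 3 · 2 · 0 · 1
2 · 2 · 2 · 2
2 · 3 · 2 · 2
3 · 2 · 0 · 2
9) 3 · 2 · 0 · 1
2 · 2 · 3 · 2
2 · 3 · 2 · 2
3 · 2 · 0 · 2
10) 3 · 2 · 1 · 1
2 · 3 · 0 · 3
2 · 3 · 3 · 2
3 · 2 · 0 · 2
11) 3 · 2 · 1 · 1
2 · 3 · 1 · 3
2 · 3 · 3 · 2
3 · 2 · 0 · 2
12) 3 · 2 · 1 · 1
2 · 3 · 2 · 3
2 · 3 · 3 · 2
3 · 2 · 0 · 2
13) 3 · 2 · 1 · 1
2 · 3 · 3 · 3
2 · 3 · 3 · 2
3 · 2 · 0 · 2
14) 3 · 3 · 2 · 2
3 · 1 · 3 · 1
3 · 1 · 2 · 0
3 · 3 · 1 · 3
15) 3 · 3 · 3 · 2
3 · 2 · 0 · 2
3 · 1 · 3 · 0
3 · 3 · 1 · 3
16) 3 · 3 · 3 · 2
3 · 2 · 1 · 2
3 · 1 · 3 · 0
3 · 3 · 1 · 3
17) 3 · 3 · 3 · 2
3 · 2 · 2 · 2
3 · 1 · 3 · 0
3 · 3 · 1 · 3

37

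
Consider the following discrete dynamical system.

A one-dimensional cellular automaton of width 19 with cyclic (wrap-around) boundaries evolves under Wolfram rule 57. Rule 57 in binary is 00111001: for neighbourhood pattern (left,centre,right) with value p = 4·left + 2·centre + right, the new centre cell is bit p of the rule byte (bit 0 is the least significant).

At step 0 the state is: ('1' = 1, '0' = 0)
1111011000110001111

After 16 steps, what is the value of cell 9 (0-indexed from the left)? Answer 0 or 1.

k=0  1111011000110001111
k=1  0000110110101101000
k=2  1110101101011010111
k=3  0001011010110101100
k=4  1100110101101011011
k=5  0010101011010110110
k=6  1001010110101101101
k=7  0100101101011011011
k=8  1010011010110110110
k=9  0101010101101101101
k=10  1010101011011011010
k=11  0101010110110110101
k=12  1010101101101101010
k=13  0101011011011010101
k=14  1010110110110101010
k=15  0101101101101010101
k=16  1011011011010101010

1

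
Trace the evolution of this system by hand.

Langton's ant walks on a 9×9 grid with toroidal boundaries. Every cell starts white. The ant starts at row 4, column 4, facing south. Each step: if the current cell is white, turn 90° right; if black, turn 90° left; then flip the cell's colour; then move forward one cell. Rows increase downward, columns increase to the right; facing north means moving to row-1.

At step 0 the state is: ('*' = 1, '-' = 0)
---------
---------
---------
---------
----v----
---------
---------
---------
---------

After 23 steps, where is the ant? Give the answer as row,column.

3,6

0) ---------
---------
---------
---------
----v----
---------
---------
---------
---------
1) ---------
---------
---------
---------
---<*----
---------
---------
---------
---------
2) ---------
---------
---------
---^-----
---**----
---------
---------
---------
---------
3) ---------
---------
---------
---*>----
---**----
---------
---------
---------
---------
4) ---------
---------
---------
---**----
---*v----
---------
---------
---------
---------
5) ---------
---------
---------
---**----
---*->---
---------
---------
---------
---------
6) ---------
---------
---------
---**----
---*-*---
-----v---
---------
---------
---------
7) ---------
---------
---------
---**----
---*-*---
----<*---
---------
---------
---------
8) ---------
---------
---------
---**----
---*^*---
----**---
---------
---------
---------
9) ---------
---------
---------
---**----
---**>---
----**---
---------
---------
---------
10) ---------
---------
---------
---**^---
---**----
----**---
---------
---------
---------
11) ---------
---------
---------
---***>--
---**----
----**---
---------
---------
---------
12) ---------
---------
---------
---****--
---**-v--
----**---
---------
---------
---------
13) ---------
---------
---------
---****--
---**<*--
----**---
---------
---------
---------
14) ---------
---------
---------
---**^*--
---****--
----**---
---------
---------
---------
15) ---------
---------
---------
---*<-*--
---****--
----**---
---------
---------
---------
16) ---------
---------
---------
---*--*--
---*v**--
----**---
---------
---------
---------
17) ---------
---------
---------
---*--*--
---*->*--
----**---
---------
---------
---------
18) ---------
---------
---------
---*-^*--
---*--*--
----**---
---------
---------
---------
19) ---------
---------
---------
---*-*>--
---*--*--
----**---
---------
---------
---------
20) ---------
---------
------^--
---*-*---
---*--*--
----**---
---------
---------
---------
21) ---------
---------
------*>-
---*-*---
---*--*--
----**---
---------
---------
---------
22) ---------
---------
------**-
---*-*-v-
---*--*--
----**---
---------
---------
---------
23) ---------
---------
------**-
---*-*<*-
---*--*--
----**---
---------
---------
---------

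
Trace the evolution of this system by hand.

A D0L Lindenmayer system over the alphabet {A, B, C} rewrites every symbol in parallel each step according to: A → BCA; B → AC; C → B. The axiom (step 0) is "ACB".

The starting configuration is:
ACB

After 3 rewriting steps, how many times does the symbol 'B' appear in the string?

8

gen 0: ACB
gen 1: BCABAC
gen 2: ACBBCAACBCAB
gen 3: BCABACACBBCABCABACBBCAAC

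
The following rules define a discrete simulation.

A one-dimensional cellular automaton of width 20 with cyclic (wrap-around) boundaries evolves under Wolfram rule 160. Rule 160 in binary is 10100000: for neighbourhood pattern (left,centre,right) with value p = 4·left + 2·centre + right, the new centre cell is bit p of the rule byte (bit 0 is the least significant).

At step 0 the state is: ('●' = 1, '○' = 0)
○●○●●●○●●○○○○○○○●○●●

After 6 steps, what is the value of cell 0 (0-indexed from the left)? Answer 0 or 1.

[0] ○●○●●●○●●○○○○○○○●○●●
[1] ●○●○●○●○○○○○○○○○○●○○
[2] ○●○●○●○○○○○○○○○○○○○○
[3] ○○●○●○○○○○○○○○○○○○○○
[4] ○○○●○○○○○○○○○○○○○○○○
[5] ○○○○○○○○○○○○○○○○○○○○
[6] ○○○○○○○○○○○○○○○○○○○○

0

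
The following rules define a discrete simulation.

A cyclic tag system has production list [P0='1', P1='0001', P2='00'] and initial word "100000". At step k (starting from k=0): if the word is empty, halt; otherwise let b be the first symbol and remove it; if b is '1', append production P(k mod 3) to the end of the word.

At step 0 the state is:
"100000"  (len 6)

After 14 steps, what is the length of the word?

0

step 0: "100000"  (len 6)
step 1: "000001"  (len 6)
step 2: "00001"  (len 5)
step 3: "0001"  (len 4)
step 4: "001"  (len 3)
step 5: "01"  (len 2)
step 6: "1"  (len 1)
step 7: "1"  (len 1)
step 8: "0001"  (len 4)
step 9: "001"  (len 3)
step 10: "01"  (len 2)
step 11: "1"  (len 1)
step 12: "00"  (len 2)
step 13: "0"  (len 1)
step 14: (halted — word empty)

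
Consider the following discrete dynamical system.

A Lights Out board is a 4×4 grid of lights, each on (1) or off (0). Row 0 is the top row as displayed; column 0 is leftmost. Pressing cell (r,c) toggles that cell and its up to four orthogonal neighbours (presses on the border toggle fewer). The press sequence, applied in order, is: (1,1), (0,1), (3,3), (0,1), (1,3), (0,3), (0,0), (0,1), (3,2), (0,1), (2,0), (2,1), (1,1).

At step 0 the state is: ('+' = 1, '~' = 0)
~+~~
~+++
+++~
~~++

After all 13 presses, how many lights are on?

0) ~+~~
~+++
+++~
~~++
1) ~~~~
+~~+
+~+~
~~++
2) +++~
++~+
+~+~
~~++
3) +++~
++~+
+~++
~~~~
4) ~~~~
+~~+
+~++
~~~~
5) ~~~+
+~+~
+~+~
~~~~
6) ~~+~
+~++
+~+~
~~~~
7) +++~
~~++
+~+~
~~~~
8) ~~~~
~+++
+~+~
~~~~
9) ~~~~
~+++
+~~~
~+++
10) +++~
~~++
+~~~
~+++
11) +++~
+~++
~+~~
++++
12) +++~
++++
+~+~
+~++
13) +~+~
~~~+
+++~
+~++

9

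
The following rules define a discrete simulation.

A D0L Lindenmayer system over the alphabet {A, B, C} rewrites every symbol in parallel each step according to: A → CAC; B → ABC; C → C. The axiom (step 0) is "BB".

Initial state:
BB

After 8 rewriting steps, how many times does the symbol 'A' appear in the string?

k=0  BB
k=1  ABCABC
k=2  CACABCCCACABCC
k=3  CCACCCACABCCCCCACCCACABCCC
k=4  CCCACCCCCACCCACABCCCCCCCACCCCCACCCACABCCCC
k=5  CCCCACCCCCCCACCCCCACCCACABCCCCCCCCCACCCCCCCACCCCCACCCACABCCCCC
k=6  CCCCCACCCCCCCCCACCCCCCCACCCCCACCCACABCCCCCCCCCCCACCCCCCCCCACCCCCCCACCCCCACCCACABCCCCCC
k=7  CCCCCCACCCCCCCCCCCACCCCCCCCCACCCCCCCACCCCCACCCACABCCCCCCCCCCCCCACCCCCCCCCCCACCCCCCCCCACCCCCCCACCCCCACCCACABCCCCCCC
k=8  CCCCCCCACCCCCCCCCCCCCACCCCCCCCCCCACCCCCCCCCACCCCCCCACCCCCA…CCCCCCACCCCCCCCCCCACCCCCCCCCACCCCCCCACCCCCACCCACABCCCCCCCC  (len 146)

16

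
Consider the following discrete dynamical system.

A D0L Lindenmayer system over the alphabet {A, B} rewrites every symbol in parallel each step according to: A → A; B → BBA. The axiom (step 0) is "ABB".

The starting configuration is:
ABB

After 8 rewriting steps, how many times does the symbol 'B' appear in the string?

512

t=0: ABB
t=1: ABBABBA
t=2: ABBABBAABBABBAA
t=3: ABBABBAABBABBAAABBABBAABBABBAAA
t=4: ABBABBAABBABBAAABBABBAABBABBAAAABBABBAABBABBAAABBABBAABBABBAAAA
t=5: ABBABBAABBABBAAABBABBAABBABBAAAABBABBAABBABBAAABBABBAABBAB…AABBABBAAABBABBAABBABBAAAABBABBAABBABBAAABBABBAABBABBAAAAA  (len 127)
t=6: ABBABBAABBABBAAABBABBAABBABBAAAABBABBAABBABBAAABBABBAABBAB…ABBABBAAABBABBAABBABBAAAABBABBAABBABBAAABBABBAABBABBAAAAAA  (len 255)
t=7: ABBABBAABBABBAAABBABBAABBABBAAAABBABBAABBABBAAABBABBAABBAB…BBABBAAABBABBAABBABBAAAABBABBAABBABBAAABBABBAABBABBAAAAAAA  (len 511)
t=8: ABBABBAABBABBAAABBABBAABBABBAAAABBABBAABBABBAAABBABBAABBAB…BABBAAABBABBAABBABBAAAABBABBAABBABBAAABBABBAABBABBAAAAAAAA  (len 1023)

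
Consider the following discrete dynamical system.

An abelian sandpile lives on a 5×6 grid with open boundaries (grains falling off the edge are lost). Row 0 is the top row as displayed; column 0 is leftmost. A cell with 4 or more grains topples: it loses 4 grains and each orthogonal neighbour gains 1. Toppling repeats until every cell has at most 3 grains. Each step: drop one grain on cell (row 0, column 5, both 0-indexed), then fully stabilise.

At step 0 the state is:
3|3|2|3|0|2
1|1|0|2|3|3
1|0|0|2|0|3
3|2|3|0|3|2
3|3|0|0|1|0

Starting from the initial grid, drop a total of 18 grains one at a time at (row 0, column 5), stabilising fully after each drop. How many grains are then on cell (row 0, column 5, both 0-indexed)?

3

t=0: 3|3|2|3|0|2
1|1|0|2|3|3
1|0|0|2|0|3
3|2|3|0|3|2
3|3|0|0|1|0
t=1: 3|3|2|3|0|3
1|1|0|2|3|3
1|0|0|2|0|3
3|2|3|0|3|2
3|3|0|0|1|0
t=2: 3|3|2|3|2|1
1|1|0|3|0|2
1|0|0|2|2|0
3|2|3|0|3|3
3|3|0|0|1|0
t=3: 3|3|2|3|2|2
1|1|0|3|0|2
1|0|0|2|2|0
3|2|3|0|3|3
3|3|0|0|1|0
t=4: 3|3|2|3|2|3
1|1|0|3|0|2
1|0|0|2|2|0
3|2|3|0|3|3
3|3|0|0|1|0
t=5: 3|3|2|3|3|0
1|1|0|3|0|3
1|0|0|2|2|0
3|2|3|0|3|3
3|3|0|0|1|0
t=6: 3|3|2|3|3|1
1|1|0|3|0|3
1|0|0|2|2|0
3|2|3|0|3|3
3|3|0|0|1|0
t=7: 3|3|2|3|3|2
1|1|0|3|0|3
1|0|0|2|2|0
3|2|3|0|3|3
3|3|0|0|1|0
t=8: 3|3|2|3|3|3
1|1|0|3|0|3
1|0|0|2|2|0
3|2|3|0|3|3
3|3|0|0|1|0
t=9: 3|3|3|1|1|2
1|1|1|0|3|0
1|0|0|3|2|1
3|2|3|0|3|3
3|3|0|0|1|0
t=10: 3|3|3|1|1|3
1|1|1|0|3|0
1|0|0|3|2|1
3|2|3|0|3|3
3|3|0|0|1|0
t=11: 3|3|3|1|2|0
1|1|1|0|3|1
1|0|0|3|2|1
3|2|3|0|3|3
3|3|0|0|1|0
t=12: 3|3|3|1|2|1
1|1|1|0|3|1
1|0|0|3|2|1
3|2|3|0|3|3
3|3|0|0|1|0
t=13: 3|3|3|1|2|2
1|1|1|0|3|1
1|0|0|3|2|1
3|2|3|0|3|3
3|3|0|0|1|0
t=14: 3|3|3|1|2|3
1|1|1|0|3|1
1|0|0|3|2|1
3|2|3|0|3|3
3|3|0|0|1|0
t=15: 3|3|3|1|3|0
1|1|1|0|3|2
1|0|0|3|2|1
3|2|3|0|3|3
3|3|0|0|1|0
t=16: 3|3|3|1|3|1
1|1|1|0|3|2
1|0|0|3|2|1
3|2|3|0|3|3
3|3|0|0|1|0
t=17: 3|3|3|1|3|2
1|1|1|0|3|2
1|0|0|3|2|1
3|2|3|0|3|3
3|3|0|0|1|0
t=18: 3|3|3|1|3|3
1|1|1|0|3|2
1|0|0|3|2|1
3|2|3|0|3|3
3|3|0|0|1|0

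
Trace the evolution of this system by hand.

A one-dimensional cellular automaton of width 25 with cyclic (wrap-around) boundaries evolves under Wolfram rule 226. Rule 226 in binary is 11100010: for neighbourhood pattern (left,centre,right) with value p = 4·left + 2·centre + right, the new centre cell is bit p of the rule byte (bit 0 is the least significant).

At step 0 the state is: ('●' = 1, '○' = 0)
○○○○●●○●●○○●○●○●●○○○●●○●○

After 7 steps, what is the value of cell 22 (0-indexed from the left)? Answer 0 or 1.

k=0  ○○○○●●○●●○○●○●○●●○○○●●○●○
k=1  ○○○●○●●○●○●○●○●○●○○●○●●○○
k=2  ○○●○●○●●○●○●○●○●○○●○●○●○○
k=3  ○●○●○●○●●○●○●○●○○●○●○●○○○
k=4  ●○●○●○●○●●○●○●○○●○●○●○○○○
k=5  ○●○●○●○●○●●○●○○●○●○●○○○○●
k=6  ●○●○●○●○●○●●○○●○●○●○○○○●○
k=7  ○●○●○●○●○●○●○●○●○●○○○○●○●

1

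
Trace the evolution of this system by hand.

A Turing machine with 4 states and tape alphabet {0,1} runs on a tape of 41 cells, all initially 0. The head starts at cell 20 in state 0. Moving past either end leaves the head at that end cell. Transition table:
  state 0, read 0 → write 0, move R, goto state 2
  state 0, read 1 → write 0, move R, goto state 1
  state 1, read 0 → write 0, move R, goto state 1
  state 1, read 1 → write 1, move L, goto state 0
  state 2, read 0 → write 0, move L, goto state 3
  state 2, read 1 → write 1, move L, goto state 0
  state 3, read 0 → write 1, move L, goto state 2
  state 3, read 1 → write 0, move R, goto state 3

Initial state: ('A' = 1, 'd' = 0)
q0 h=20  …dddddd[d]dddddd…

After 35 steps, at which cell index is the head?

[0] q0 h=20  …dddddd[d]dddddd…
[1] q2 h=21  …dddddd[d]dddddd…
[2] q3 h=20  …dddddd[d]dddddd…
[3] q2 h=19  …dddddd[d]Addddd…
[4] q3 h=18  …dddddd[d]dAdddd…
[5] q2 h=17  …dddddd[d]AdAddd…
[6] q3 h=16  …dddddd[d]dAdAdd…
[7] q2 h=15  …dddddd[d]AdAdAd…
[8] q3 h=14  …dddddd[d]dAdAdA…
[9] q2 h=13  …dddddd[d]AdAdAd…
[10] q3 h=12  …dddddd[d]dAdAdA…
[11] q2 h=11  …dddddd[d]AdAdAd…
[12] q3 h=10  …dddddd[d]dAdAdA…
[13] q2 h= 9  …dddddd[d]AdAdAd…
[14] q3 h= 8  …dddddd[d]dAdAdA…
[15] q2 h= 7  …dddddd[d]AdAdAd…
[16] q3 h= 6  |dddddd[d]dAdAdA…
[17] q2 h= 5  |ddddd[d]AdAdAd…
[18] q3 h= 4  |dddd[d]dAdAdA…
[19] q2 h= 3  |ddd[d]AdAdAd…
[20] q3 h= 2  |dd[d]dAdAdA…
[21] q2 h= 1  |d[d]AdAdAd…
[22] q3 h= 0  |[d]dAdAdA…
[23] q2 h= 0  |[A]dAdAdA…
[24] q0 h= 0  |[A]dAdAdA…
[25] q1 h= 1  |d[d]AdAdAd…
[26] q1 h= 2  |dd[A]dAdAdA…
[27] q0 h= 1  |d[d]AdAdAd…
[28] q2 h= 2  |dd[A]dAdAdA…
[29] q0 h= 1  |d[d]AdAdAd…
[30] q2 h= 2  |dd[A]dAdAdA…
[31] q0 h= 1  |d[d]AdAdAd…
[32] q2 h= 2  |dd[A]dAdAdA…
[33] q0 h= 1  |d[d]AdAdAd…
[34] q2 h= 2  |dd[A]dAdAdA…
[35] q0 h= 1  |d[d]AdAdAd…

1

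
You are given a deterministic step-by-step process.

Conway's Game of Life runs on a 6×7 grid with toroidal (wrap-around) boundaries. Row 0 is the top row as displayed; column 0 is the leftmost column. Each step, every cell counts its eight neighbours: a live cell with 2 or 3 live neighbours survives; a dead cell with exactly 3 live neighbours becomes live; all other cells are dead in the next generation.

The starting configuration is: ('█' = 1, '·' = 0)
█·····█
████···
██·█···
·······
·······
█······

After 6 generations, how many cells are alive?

step 0: █·····█
████···
██·█···
·······
·······
█······
step 1: ··█···█
···█···
█··█···
·······
·······
█·····█
step 2: █·····█
··██···
·······
·······
·······
█·····█
step 3: ██····█
·······
·······
·······
·······
█·····█
step 4: ·█····█
█······
·······
·······
·······
·█····█
step 5: ·█····█
█······
·······
·······
·······
·······
step 6: █······
█······
·······
·······
·······
·······

2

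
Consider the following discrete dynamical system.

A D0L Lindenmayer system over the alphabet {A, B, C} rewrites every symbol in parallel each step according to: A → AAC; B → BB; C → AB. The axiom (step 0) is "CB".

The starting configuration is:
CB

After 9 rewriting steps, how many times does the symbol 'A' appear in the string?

gen 0: CB
gen 1: ABBB
gen 2: AACBBBBBB
gen 3: AACAACABBBBBBBBBBBBB
gen 4: AACAACABAACAACABAACBBBBBBBBBBBBBBBBBBBBBBBBBB
gen 5: AACAACABAACAACABAACBBAACAACABAACAACABAACBBAACAACABBBBBBBBBBBBBBBBBBBBBBBBBBBBBBBBBBBBBBBBBBBBBBBBBBBBB
gen 6: AACAACABAACAACABAACBBAACAACABAACAACABAACBBAACAACABBBBBAACA…BBBBBBBBBBBBBBBBBBBBBBBBBBBBBBBBBBBBBBBBBBBBBBBBBBBBBBBBBB  (len 233)
gen 7: AACAACABAACAACABAACBBAACAACABAACAACABAACBBAACAACABBBBBAACA…BBBBBBBBBBBBBBBBBBBBBBBBBBBBBBBBBBBBBBBBBBBBBBBBBBBBBBBBBB  (len 536)
gen 8: AACAACABAACAACABAACBBAACAACABAACAACABAACBBAACAACABBBBBAACA…BBBBBBBBBBBBBBBBBBBBBBBBBBBBBBBBBBBBBBBBBBBBBBBBBBBBBBBBBB  (len 1241)
gen 9: AACAACABAACAACABAACBBAACAACABAACAACABAACBBAACAACABBBBBAACA…BBBBBBBBBBBBBBBBBBBBBBBBBBBBBBBBBBBBBBBBBBBBBBBBBBBBBBBBBB  (len 2890)

985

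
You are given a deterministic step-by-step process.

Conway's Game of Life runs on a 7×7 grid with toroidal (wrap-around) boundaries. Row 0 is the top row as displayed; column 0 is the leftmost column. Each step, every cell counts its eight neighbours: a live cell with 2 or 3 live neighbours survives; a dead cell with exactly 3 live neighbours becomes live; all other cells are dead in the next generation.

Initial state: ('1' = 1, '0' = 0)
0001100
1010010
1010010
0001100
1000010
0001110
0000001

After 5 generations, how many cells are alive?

step 0: 0001100
1010010
1010010
0001100
1000010
0001110
0000001
step 1: 0001111
0010010
0010010
0101110
0000011
0000110
0000000
step 2: 0001111
0010000
0110011
0011000
0001001
0000111
0001001
step 3: 0011111
1110000
0100000
1101111
0011001
1001101
1001000
step 4: 0000111
1000111
0001110
0101111
0000000
1100111
1100000
step 5: 0100100
1000000
0010000
0011001
0111000
0100011
0100000

14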